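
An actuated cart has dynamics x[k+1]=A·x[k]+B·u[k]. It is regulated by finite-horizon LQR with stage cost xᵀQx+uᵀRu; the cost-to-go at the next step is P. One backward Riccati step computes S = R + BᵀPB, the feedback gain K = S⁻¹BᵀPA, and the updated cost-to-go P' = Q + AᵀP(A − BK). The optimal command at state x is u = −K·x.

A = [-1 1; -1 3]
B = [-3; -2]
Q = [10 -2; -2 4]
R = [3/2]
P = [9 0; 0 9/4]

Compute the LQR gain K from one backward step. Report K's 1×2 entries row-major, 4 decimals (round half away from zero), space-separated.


BᵀP = [-27.0000 -4.5000]
S = R + BᵀPB = [3/2] + [90.0000] = [91.5000]
BᵀPA = [31.5000 -40.5000]
K = S⁻¹·BᵀPA = [0.3443 -0.4426]
A−BK = [0.0328 -0.3279; -0.3115 2.1148]
AᵀP(A−BK) = [0.4057 -1.8074; -1.8074 11.3238]
P' = Q + AᵀP(A−BK) = [10.4057 -3.8074; -3.8074 15.3238]
tr(P') = 25.7295

0.3443 -0.4426


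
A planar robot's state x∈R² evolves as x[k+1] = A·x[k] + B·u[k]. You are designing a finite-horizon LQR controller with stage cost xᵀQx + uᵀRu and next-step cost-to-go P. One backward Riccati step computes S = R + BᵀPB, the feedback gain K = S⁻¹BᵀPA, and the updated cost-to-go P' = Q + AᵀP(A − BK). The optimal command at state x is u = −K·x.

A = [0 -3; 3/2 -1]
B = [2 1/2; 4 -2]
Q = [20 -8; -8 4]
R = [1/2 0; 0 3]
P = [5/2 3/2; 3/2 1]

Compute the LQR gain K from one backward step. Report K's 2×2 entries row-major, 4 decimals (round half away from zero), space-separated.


0.2022 -0.8043 -0.0337 -0.0728

BᵀP = [11.0000 7.0000; -1.7500 -1.2500]
S = R + BᵀPB = [1/2 0; 0 3] + [50.0000 -8.5000; -8.5000 1.6250] = [50.5000 -8.5000; -8.5000 4.6250]
BᵀPA = [10.5000 -40.0000; -1.8750 6.5000]
K = S⁻¹·BᵀPA = [0.2022 -0.8043; -0.0337 -0.0728]
A−BK = [-0.3876 -1.3549; 0.6236 2.0717]
AᵀP(A−BK) = [0.0632 0.0590; 0.0590 0.7999]
P' = Q + AᵀP(A−BK) = [20.0632 -7.9410; -7.9410 4.7999]
tr(P') = 24.8631


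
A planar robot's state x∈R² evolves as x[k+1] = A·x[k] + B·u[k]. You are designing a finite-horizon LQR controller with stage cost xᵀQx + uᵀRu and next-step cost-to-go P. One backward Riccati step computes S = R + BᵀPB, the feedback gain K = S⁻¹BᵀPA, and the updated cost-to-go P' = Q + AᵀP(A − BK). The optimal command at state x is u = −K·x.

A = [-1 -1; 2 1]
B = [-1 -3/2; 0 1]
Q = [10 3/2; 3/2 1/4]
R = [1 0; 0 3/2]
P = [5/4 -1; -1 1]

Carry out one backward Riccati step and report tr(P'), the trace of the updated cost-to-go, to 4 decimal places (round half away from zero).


BᵀP = [-1.2500 1.0000; -2.8750 2.5000]
S = R + BᵀPB = [1 0; 0 3/2] + [1.2500 2.8750; 2.8750 6.8125] = [2.2500 2.8750; 2.8750 8.3125]
BᵀPA = [3.2500 2.2500; 7.8750 5.3750]
K = S⁻¹·BᵀPA = [0.4192 0.3114; 0.8024 0.5389]
A−BK = [0.6228 0.1198; 1.1976 0.4611]
AᵀP(A−BK) = [1.5689 0.9940; 0.9940 0.6527]
P' = Q + AᵀP(A−BK) = [11.5689 2.4940; 2.4940 0.9027]
tr(P') = 12.4716

12.4716


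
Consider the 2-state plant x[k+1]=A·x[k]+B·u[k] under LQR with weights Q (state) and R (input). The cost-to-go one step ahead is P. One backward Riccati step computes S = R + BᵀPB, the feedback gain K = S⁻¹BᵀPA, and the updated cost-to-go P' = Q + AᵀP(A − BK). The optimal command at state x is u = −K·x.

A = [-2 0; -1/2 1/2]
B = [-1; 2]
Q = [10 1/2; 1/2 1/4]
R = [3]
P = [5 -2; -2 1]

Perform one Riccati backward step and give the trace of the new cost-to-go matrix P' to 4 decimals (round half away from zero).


13.7500

BᵀP = [-9.0000 4.0000]
S = R + BᵀPB = [3] + [17.0000] = [20.0000]
BᵀPA = [16.0000 2.0000]
K = S⁻¹·BᵀPA = [0.8000 0.1000]
A−BK = [-1.2000 0.1000; -2.1000 0.3000]
AᵀP(A−BK) = [3.4500 0.1500; 0.1500 0.0500]
P' = Q + AᵀP(A−BK) = [13.4500 0.6500; 0.6500 0.3000]
tr(P') = 13.7500


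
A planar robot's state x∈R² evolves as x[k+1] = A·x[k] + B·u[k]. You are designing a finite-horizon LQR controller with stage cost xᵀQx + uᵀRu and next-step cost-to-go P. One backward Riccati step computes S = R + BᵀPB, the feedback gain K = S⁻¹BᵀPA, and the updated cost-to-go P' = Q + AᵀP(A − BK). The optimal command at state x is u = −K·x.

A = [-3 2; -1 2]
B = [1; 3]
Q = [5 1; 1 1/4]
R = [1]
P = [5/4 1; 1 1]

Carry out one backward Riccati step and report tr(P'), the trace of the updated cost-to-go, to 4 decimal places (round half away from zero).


BᵀP = [4.2500 4.0000]
S = R + BᵀPB = [1] + [16.2500] = [17.2500]
BᵀPA = [-16.7500 16.5000]
K = S⁻¹·BᵀPA = [-0.9710 0.9565]
A−BK = [-2.0290 1.0435; 1.9130 -0.8696]
AᵀP(A−BK) = [1.9855 -1.4783; -1.4783 1.2174]
P' = Q + AᵀP(A−BK) = [6.9855 -0.4783; -0.4783 1.4674]
tr(P') = 8.4529

8.4529


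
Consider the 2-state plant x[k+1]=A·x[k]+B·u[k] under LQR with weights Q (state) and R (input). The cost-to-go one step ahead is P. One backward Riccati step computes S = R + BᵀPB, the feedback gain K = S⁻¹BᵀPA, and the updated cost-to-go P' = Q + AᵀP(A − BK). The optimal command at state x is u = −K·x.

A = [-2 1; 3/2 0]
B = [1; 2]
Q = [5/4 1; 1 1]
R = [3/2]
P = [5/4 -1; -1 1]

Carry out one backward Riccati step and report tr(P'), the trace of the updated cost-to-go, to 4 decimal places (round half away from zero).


13.2727

BᵀP = [-0.7500 1.0000]
S = R + BᵀPB = [3/2] + [1.2500] = [2.7500]
BᵀPA = [3.0000 -0.7500]
K = S⁻¹·BᵀPA = [1.0909 -0.2727]
A−BK = [-3.0909 1.2727; -0.6818 0.5455]
AᵀP(A−BK) = [9.9773 -3.1818; -3.1818 1.0455]
P' = Q + AᵀP(A−BK) = [11.2273 -2.1818; -2.1818 2.0455]
tr(P') = 13.2727


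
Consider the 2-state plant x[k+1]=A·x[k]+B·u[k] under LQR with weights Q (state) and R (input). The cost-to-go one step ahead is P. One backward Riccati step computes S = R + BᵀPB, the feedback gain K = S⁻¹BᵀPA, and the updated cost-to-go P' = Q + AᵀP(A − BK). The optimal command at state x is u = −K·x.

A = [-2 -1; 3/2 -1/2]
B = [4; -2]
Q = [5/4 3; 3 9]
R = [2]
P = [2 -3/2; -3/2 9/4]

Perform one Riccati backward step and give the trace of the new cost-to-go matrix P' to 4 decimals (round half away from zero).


BᵀP = [11.0000 -10.5000]
S = R + BᵀPB = [2] + [65.0000] = [67.0000]
BᵀPA = [-37.7500 -5.7500]
K = S⁻¹·BᵀPA = [-0.5634 -0.0858]
A−BK = [0.2537 -0.6567; 0.3731 -0.6716]
AᵀP(A−BK) = [0.7929 -0.1772; -0.1772 0.5690]
P' = Q + AᵀP(A−BK) = [2.0429 2.8228; 2.8228 9.5690]
tr(P') = 11.6119

11.6119


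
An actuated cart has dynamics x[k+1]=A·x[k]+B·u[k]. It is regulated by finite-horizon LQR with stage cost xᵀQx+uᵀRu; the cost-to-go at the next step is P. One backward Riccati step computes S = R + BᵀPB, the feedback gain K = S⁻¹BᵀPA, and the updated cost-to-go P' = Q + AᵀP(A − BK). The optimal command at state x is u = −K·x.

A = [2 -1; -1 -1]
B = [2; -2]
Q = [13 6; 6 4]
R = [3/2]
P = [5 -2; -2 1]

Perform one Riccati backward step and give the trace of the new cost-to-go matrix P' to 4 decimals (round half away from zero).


BᵀP = [14.0000 -6.0000]
S = R + BᵀPB = [3/2] + [40.0000] = [41.5000]
BᵀPA = [34.0000 -8.0000]
K = S⁻¹·BᵀPA = [0.8193 -0.1928]
A−BK = [0.3614 -0.6145; 0.6386 -1.3855]
AᵀP(A−BK) = [1.1446 -0.4458; -0.4458 0.4578]
P' = Q + AᵀP(A−BK) = [14.1446 5.5542; 5.5542 4.4578]
tr(P') = 18.6024

18.6024


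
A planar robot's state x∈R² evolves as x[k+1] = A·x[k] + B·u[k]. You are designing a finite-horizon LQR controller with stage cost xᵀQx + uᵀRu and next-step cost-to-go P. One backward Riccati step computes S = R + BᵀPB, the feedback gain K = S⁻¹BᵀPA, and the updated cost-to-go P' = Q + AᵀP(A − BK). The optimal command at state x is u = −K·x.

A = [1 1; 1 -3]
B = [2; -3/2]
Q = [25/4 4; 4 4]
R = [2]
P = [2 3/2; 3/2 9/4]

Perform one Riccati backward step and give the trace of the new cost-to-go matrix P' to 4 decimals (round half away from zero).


BᵀP = [1.7500 -0.3750]
S = R + BᵀPB = [2] + [4.0625] = [6.0625]
BᵀPA = [1.3750 2.8750]
K = S⁻¹·BᵀPA = [0.2268 0.4742]
A−BK = [0.5464 0.0515; 1.3402 -2.2887]
AᵀP(A−BK) = [6.9381 -8.4021; -8.4021 11.8866]
P' = Q + AᵀP(A−BK) = [13.1881 -4.4021; -4.4021 15.8866]
tr(P') = 29.0747

29.0747


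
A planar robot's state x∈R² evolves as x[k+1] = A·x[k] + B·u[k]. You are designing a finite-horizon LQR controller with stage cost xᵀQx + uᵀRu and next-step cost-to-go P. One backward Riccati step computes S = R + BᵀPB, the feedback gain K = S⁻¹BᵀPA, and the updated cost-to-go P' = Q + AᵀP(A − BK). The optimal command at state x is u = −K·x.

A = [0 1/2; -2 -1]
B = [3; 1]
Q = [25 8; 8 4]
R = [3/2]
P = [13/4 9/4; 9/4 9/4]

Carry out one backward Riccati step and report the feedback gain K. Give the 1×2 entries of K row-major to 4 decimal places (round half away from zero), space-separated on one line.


BᵀP = [12.0000 9.0000]
S = R + BᵀPB = [3/2] + [45.0000] = [46.5000]
BᵀPA = [-18.0000 -3.0000]
K = S⁻¹·BᵀPA = [-0.3871 -0.0645]
A−BK = [1.1613 0.6935; -1.6129 -0.9355]
AᵀP(A−BK) = [2.0323 1.0887; 1.0887 0.6190]
P' = Q + AᵀP(A−BK) = [27.0323 9.0887; 9.0887 4.6190]
tr(P') = 31.6512

-0.3871 -0.0645


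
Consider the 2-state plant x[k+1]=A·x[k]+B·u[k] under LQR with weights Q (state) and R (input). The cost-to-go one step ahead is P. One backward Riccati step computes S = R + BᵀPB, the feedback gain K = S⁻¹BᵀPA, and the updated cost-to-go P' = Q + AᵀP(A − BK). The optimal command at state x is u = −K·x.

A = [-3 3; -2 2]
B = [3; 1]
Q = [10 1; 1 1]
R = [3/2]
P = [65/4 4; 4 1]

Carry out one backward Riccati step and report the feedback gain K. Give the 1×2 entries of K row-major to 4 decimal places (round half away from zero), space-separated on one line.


BᵀP = [52.7500 13.0000]
S = R + BᵀPB = [3/2] + [171.2500] = [172.7500]
BᵀPA = [-184.2500 184.2500]
K = S⁻¹·BᵀPA = [-1.0666 1.0666]
A−BK = [0.1997 -0.1997; -0.9334 0.9334]
AᵀP(A−BK) = [1.7344 -1.7344; -1.7344 1.7344]
P' = Q + AᵀP(A−BK) = [11.7344 -0.7344; -0.7344 2.7344]
tr(P') = 14.4689

-1.0666 1.0666


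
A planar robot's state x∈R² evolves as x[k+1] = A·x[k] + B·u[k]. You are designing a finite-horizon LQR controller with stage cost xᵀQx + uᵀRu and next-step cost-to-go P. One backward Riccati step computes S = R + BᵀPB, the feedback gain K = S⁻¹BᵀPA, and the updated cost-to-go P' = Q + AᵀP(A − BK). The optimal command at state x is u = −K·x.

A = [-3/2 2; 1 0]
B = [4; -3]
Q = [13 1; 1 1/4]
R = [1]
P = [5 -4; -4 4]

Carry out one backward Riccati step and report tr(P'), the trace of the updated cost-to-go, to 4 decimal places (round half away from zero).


BᵀP = [32.0000 -28.0000]
S = R + BᵀPB = [1] + [212.0000] = [213.0000]
BᵀPA = [-76.0000 64.0000]
K = S⁻¹·BᵀPA = [-0.3568 0.3005]
A−BK = [-0.0728 0.7981; -0.0704 0.9014]
AᵀP(A−BK) = [0.1326 -0.1643; -0.1643 0.7700]
P' = Q + AᵀP(A−BK) = [13.1326 0.8357; 0.8357 1.0200]
tr(P') = 14.1526

14.1526


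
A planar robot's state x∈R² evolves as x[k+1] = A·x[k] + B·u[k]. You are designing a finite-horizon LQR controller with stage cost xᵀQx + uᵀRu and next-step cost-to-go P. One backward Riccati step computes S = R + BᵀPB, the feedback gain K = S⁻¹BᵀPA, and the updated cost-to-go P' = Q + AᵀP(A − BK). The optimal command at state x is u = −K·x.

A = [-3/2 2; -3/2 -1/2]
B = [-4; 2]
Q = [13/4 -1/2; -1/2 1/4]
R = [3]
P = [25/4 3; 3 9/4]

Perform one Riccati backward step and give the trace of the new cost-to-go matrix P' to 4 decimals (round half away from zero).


12.6699

BᵀP = [-19.0000 -7.5000]
S = R + BᵀPB = [3] + [61.0000] = [64.0000]
BᵀPA = [39.7500 -34.2500]
K = S⁻¹·BᵀPA = [0.6211 -0.5352]
A−BK = [0.9844 -0.1406; -2.7422 0.5703]
AᵀP(A−BK) = [7.9365 -2.5400; -2.5400 1.2334]
P' = Q + AᵀP(A−BK) = [11.1865 -3.0400; -3.0400 1.4834]
tr(P') = 12.6699


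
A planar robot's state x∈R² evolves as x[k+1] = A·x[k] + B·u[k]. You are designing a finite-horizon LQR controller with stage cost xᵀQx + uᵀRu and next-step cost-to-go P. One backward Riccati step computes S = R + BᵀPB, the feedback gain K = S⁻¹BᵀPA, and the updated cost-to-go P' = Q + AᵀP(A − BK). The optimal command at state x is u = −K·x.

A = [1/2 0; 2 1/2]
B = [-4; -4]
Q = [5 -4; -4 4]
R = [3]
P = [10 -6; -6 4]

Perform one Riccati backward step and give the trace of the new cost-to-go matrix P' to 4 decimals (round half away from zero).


14.2143

BᵀP = [-16.0000 8.0000]
S = R + BᵀPB = [3] + [32.0000] = [35.0000]
BᵀPA = [8.0000 4.0000]
K = S⁻¹·BᵀPA = [0.2286 0.1143]
A−BK = [1.4143 0.4571; 2.9143 0.9571]
AᵀP(A−BK) = [4.6714 1.5857; 1.5857 0.5429]
P' = Q + AᵀP(A−BK) = [9.6714 -2.4143; -2.4143 4.5429]
tr(P') = 14.2143


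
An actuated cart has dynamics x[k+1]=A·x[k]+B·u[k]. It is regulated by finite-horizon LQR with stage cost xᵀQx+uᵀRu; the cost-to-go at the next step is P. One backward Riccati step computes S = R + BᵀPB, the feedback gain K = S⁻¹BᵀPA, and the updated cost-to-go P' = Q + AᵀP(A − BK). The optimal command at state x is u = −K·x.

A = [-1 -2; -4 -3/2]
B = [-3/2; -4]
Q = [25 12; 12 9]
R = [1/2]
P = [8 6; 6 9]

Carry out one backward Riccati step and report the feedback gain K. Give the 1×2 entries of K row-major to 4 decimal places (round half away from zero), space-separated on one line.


BᵀP = [-36.0000 -45.0000]
S = R + BᵀPB = [1/2] + [234.0000] = [234.5000]
BᵀPA = [216.0000 139.5000]
K = S⁻¹·BᵀPA = [0.9211 0.5949]
A−BK = [0.3817 -1.1077; -0.3156 0.8795]
AᵀP(A−BK) = [1.0405 -1.4947; -1.4947 5.2639]
P' = Q + AᵀP(A−BK) = [26.0405 10.5053; 10.5053 14.2639]
tr(P') = 40.3044

0.9211 0.5949


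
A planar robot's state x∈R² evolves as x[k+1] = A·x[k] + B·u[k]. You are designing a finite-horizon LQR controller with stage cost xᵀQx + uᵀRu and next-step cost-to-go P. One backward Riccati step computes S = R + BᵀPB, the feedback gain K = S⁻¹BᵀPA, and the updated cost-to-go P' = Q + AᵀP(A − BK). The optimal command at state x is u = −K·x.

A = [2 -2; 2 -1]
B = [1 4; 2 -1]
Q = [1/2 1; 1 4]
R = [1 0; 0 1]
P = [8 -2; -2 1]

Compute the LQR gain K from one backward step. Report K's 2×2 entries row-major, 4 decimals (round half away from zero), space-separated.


BᵀP = [4.0000 0.0000; 34.0000 -9.0000]
S = R + BᵀPB = [1 0; 0 1] + [4.0000 16.0000; 16.0000 145.0000] = [5.0000 16.0000; 16.0000 146.0000]
BᵀPA = [8.0000 -8.0000; 50.0000 -59.0000]
K = S⁻¹·BᵀPA = [0.7764 -0.4726; 0.2574 -0.3523]
A−BK = [0.1941 -0.1181; 0.7046 -0.4072]
AᵀP(A−BK) = [0.9198 -0.6034; -0.6034 0.4325]
P' = Q + AᵀP(A−BK) = [1.4198 0.3966; 0.3966 4.4325]
tr(P') = 5.8523

0.7764 -0.4726 0.2574 -0.3523


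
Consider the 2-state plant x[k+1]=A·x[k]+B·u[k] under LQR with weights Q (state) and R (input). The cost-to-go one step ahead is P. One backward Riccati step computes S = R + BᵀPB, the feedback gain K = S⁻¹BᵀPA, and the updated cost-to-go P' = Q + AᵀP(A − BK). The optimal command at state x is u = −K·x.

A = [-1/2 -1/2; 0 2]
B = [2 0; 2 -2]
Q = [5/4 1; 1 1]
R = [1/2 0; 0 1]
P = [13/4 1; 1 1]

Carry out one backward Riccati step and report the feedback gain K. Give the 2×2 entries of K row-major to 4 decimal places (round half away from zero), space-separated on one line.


BᵀP = [8.5000 4.0000; -2.0000 -2.0000]
S = R + BᵀPB = [1/2 0; 0 1] + [25.0000 -8.0000; -8.0000 4.0000] = [25.5000 -8.0000; -8.0000 5.0000]
BᵀPA = [-4.2500 3.7500; 1.0000 -3.0000]
K = S⁻¹·BᵀPA = [-0.2087 -0.0827; -0.1339 -0.7323]
A−BK = [-0.0827 -0.3346; 0.1496 0.7008]
AᵀP(A−BK) = [0.0595 0.1934; 0.1934 0.9257]
P' = Q + AᵀP(A−BK) = [1.3095 1.1934; 1.1934 1.9257]
tr(P') = 3.2352

-0.2087 -0.0827 -0.1339 -0.7323


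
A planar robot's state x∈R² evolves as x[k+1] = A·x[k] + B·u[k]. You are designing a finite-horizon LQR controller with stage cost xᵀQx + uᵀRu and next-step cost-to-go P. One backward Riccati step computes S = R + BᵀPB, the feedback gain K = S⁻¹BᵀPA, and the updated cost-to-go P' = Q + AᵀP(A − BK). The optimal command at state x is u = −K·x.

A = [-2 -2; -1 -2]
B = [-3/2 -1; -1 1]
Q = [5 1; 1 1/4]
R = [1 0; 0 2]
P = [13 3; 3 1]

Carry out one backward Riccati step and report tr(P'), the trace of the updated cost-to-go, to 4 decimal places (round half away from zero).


8.7742

BᵀP = [-22.5000 -5.5000; -10.0000 -2.0000]
S = R + BᵀPB = [1 0; 0 2] + [39.2500 17.0000; 17.0000 8.0000] = [40.2500 17.0000; 17.0000 10.0000]
BᵀPA = [50.5000 56.0000; 22.0000 24.0000]
K = S⁻¹·BᵀPA = [1.1542 1.3392; 0.2379 0.1233]
A−BK = [-0.0308 0.1322; -0.0837 -0.7841]
AᵀP(A−BK) = [1.4802 1.6564; 1.6564 2.0441]
P' = Q + AᵀP(A−BK) = [6.4802 2.6564; 2.6564 2.2941]
tr(P') = 8.7742


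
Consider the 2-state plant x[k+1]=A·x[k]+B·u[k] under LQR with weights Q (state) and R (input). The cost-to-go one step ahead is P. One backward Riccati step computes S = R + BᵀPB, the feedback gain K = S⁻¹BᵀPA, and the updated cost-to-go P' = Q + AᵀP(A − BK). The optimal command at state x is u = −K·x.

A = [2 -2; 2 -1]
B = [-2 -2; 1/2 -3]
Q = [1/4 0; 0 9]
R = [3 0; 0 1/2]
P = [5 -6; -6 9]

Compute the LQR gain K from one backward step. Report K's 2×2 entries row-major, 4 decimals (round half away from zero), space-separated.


-0.2241 0.4697 -0.6531 0.3403

BᵀP = [-13.0000 16.5000; 8.0000 -15.0000]
S = R + BᵀPB = [3 0; 0 1/2] + [34.2500 -23.5000; -23.5000 29.0000] = [37.2500 -23.5000; -23.5000 29.5000]
BᵀPA = [7.0000 9.5000; -14.0000 -1.0000]
K = S⁻¹·BᵀPA = [-0.2241 0.4697; -0.6531 0.3403]
A−BK = [0.2456 -0.3801; 0.1528 -0.2140]
AᵀP(A−BK) = [0.4253 -0.5241; -0.5241 0.8781]
P' = Q + AᵀP(A−BK) = [0.6753 -0.5241; -0.5241 9.8781]
tr(P') = 10.5535


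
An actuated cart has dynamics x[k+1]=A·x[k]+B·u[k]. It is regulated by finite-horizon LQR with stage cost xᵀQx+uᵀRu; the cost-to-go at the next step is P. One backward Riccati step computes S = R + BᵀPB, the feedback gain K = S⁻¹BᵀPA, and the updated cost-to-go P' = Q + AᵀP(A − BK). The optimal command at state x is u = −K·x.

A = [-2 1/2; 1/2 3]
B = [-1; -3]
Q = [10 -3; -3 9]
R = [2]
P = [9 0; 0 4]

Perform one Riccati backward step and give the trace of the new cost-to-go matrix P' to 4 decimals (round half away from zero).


BᵀP = [-9.0000 -12.0000]
S = R + BᵀPB = [2] + [45.0000] = [47.0000]
BᵀPA = [12.0000 -40.5000]
K = S⁻¹·BᵀPA = [0.2553 -0.8617]
A−BK = [-1.7447 -0.3617; 1.2660 0.4149]
AᵀP(A−BK) = [33.9362 7.3404; 7.3404 3.3511]
P' = Q + AᵀP(A−BK) = [43.9362 4.3404; 4.3404 12.3511]
tr(P') = 56.2872

56.2872


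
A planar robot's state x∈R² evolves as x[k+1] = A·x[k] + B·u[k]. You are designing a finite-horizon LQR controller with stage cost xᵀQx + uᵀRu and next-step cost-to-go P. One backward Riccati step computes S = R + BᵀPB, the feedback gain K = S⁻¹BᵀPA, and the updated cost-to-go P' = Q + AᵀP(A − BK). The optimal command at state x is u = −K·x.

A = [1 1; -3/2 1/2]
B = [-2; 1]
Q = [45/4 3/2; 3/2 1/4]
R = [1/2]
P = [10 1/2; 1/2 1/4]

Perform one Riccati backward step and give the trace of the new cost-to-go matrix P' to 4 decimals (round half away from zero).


12.2177

BᵀP = [-19.5000 -0.7500]
S = R + BᵀPB = [1/2] + [38.2500] = [38.7500]
BᵀPA = [-18.3750 -19.8750]
K = S⁻¹·BᵀPA = [-0.4742 -0.5129]
A−BK = [0.0516 -0.0258; -1.0258 1.0129]
AᵀP(A−BK) = [0.3492 -0.1121; -0.1121 0.3685]
P' = Q + AᵀP(A−BK) = [11.5992 1.3879; 1.3879 0.6185]
tr(P') = 12.2177


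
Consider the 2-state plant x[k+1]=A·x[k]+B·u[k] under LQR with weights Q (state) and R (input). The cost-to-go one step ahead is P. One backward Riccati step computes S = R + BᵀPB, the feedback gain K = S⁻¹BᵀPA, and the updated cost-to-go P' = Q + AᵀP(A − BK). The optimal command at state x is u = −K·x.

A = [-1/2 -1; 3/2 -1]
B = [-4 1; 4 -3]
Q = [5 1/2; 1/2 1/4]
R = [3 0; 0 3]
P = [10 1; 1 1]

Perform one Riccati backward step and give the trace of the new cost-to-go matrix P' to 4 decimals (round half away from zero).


BᵀP = [-36.0000 0.0000; 7.0000 -2.0000]
S = R + BᵀPB = [3 0; 0 3] + [144.0000 -36.0000; -36.0000 13.0000] = [147.0000 -36.0000; -36.0000 16.0000]
BᵀPA = [18.0000 36.0000; -6.5000 -5.0000]
K = S⁻¹·BᵀPA = [0.0511 0.3750; -0.2912 0.5313]
A−BK = [-0.0043 -0.0313; 0.4219 -0.9063]
AᵀP(A−BK) = [0.4368 -0.7969; -0.7969 2.1563]
P' = Q + AᵀP(A−BK) = [5.4368 -0.2969; -0.2969 2.4063]
tr(P') = 7.8430

7.8430


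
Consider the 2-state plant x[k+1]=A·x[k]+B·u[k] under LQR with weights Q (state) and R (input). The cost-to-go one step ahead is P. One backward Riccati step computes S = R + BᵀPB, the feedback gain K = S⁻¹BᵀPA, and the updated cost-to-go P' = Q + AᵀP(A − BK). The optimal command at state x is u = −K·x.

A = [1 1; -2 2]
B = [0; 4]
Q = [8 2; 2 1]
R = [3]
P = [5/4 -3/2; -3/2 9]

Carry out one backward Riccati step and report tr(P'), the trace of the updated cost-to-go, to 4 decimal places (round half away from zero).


12.4796

BᵀP = [-6.0000 36.0000]
S = R + BᵀPB = [3] + [144.0000] = [147.0000]
BᵀPA = [-78.0000 66.0000]
K = S⁻¹·BᵀPA = [-0.5306 0.4490]
A−BK = [1.0000 1.0000; 0.1224 0.2041]
AᵀP(A−BK) = [1.8622 0.2704; 0.2704 1.6173]
P' = Q + AᵀP(A−BK) = [9.8622 2.2704; 2.2704 2.6173]
tr(P') = 12.4796


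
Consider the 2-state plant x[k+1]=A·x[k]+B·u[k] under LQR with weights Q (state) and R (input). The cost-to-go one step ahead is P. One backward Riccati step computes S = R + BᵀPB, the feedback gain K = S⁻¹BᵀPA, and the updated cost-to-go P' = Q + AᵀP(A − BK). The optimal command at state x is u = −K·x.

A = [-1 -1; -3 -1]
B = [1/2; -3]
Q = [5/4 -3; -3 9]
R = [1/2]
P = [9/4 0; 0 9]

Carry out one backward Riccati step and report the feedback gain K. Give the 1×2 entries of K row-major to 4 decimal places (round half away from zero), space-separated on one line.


0.9733 0.3153

BᵀP = [1.1250 -27.0000]
S = R + BᵀPB = [1/2] + [81.5625] = [82.0625]
BᵀPA = [79.8750 25.8750]
K = S⁻¹·BᵀPA = [0.9733 0.3153]
A−BK = [-1.4867 -1.1577; -0.0800 -0.0541]
AᵀP(A−BK) = [5.5042 4.0647; 4.0647 3.0914]
P' = Q + AᵀP(A−BK) = [6.7542 1.0647; 1.0647 12.0914]
tr(P') = 18.8456


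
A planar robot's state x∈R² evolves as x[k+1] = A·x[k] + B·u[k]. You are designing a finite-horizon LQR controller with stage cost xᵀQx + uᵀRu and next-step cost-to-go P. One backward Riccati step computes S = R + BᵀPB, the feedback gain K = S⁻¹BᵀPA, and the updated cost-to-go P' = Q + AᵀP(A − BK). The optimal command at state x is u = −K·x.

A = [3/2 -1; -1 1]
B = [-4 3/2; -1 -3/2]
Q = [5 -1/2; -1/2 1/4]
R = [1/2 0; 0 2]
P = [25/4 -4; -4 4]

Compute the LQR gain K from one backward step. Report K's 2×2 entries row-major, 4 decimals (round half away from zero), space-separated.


-0.2049 0.0982 0.5787 -0.5228

BᵀP = [-21.0000 12.0000; 15.3750 -12.0000]
S = R + BᵀPB = [1/2 0; 0 2] + [72.0000 -49.5000; -49.5000 41.0625] = [72.5000 -49.5000; -49.5000 43.0625]
BᵀPA = [-43.5000 33.0000; 35.0625 -27.3750]
K = S⁻¹·BᵀPA = [-0.2049 0.0982; 0.5787 -0.5228]
A−BK = [-0.1876 0.1771; -0.3368 0.3141]
AᵀP(A−BK) = [0.8591 -0.7716; -0.7716 0.6970]
P' = Q + AᵀP(A−BK) = [5.8591 -1.2716; -1.2716 0.9470]
tr(P') = 6.8061


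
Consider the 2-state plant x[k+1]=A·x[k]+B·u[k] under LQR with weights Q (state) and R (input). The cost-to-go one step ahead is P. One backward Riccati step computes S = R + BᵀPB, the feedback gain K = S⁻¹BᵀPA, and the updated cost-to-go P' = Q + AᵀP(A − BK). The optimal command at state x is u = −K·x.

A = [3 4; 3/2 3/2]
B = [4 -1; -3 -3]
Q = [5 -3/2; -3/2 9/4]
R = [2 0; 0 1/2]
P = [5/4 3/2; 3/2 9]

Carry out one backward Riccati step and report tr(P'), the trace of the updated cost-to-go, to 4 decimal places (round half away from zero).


BᵀP = [0.5000 -21.0000; -5.7500 -28.5000]
S = R + BᵀPB = [2 0; 0 1/2] + [65.0000 62.5000; 62.5000 91.2500] = [67.0000 62.5000; 62.5000 91.7500]
BᵀPA = [-30.0000 -29.5000; -60.0000 -65.7500]
K = S⁻¹·BᵀPA = [0.4451 0.6259; -0.9572 -1.1430]
A−BK = [0.2624 0.3532; -0.0361 -0.0512]
AᵀP(A−BK) = [0.9237 1.1975; 1.1975 1.5621]
P' = Q + AᵀP(A−BK) = [5.9237 -0.3025; -0.3025 3.8121]
tr(P') = 9.7358

9.7358


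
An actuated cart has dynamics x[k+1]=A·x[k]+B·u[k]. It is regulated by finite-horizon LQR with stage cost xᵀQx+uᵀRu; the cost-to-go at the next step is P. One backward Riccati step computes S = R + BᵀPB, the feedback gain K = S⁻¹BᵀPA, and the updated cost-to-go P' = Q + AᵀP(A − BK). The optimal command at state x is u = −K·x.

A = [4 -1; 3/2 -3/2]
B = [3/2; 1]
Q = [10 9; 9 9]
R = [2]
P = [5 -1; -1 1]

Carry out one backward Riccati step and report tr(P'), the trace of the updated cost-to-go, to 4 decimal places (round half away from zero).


33.8889

BᵀP = [6.5000 -0.5000]
S = R + BᵀPB = [2] + [9.2500] = [11.2500]
BᵀPA = [25.2500 -5.7500]
K = S⁻¹·BᵀPA = [2.2444 -0.5111]
A−BK = [0.6333 -0.2333; -0.7444 -0.9889]
AᵀP(A−BK) = [13.5778 -1.8444; -1.8444 1.3111]
P' = Q + AᵀP(A−BK) = [23.5778 7.1556; 7.1556 10.3111]
tr(P') = 33.8889


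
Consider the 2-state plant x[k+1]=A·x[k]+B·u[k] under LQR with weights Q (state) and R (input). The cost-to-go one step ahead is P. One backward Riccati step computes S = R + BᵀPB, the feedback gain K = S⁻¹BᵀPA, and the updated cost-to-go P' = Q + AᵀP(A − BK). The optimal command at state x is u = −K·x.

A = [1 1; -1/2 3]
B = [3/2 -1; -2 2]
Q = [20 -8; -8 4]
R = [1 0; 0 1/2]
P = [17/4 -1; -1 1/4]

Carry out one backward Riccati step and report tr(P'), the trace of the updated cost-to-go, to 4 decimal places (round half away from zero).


24.3304

BᵀP = [8.3750 -2.0000; -6.2500 1.5000]
S = R + BᵀPB = [1 0; 0 1/2] + [16.5625 -12.3750; -12.3750 9.2500] = [17.5625 -12.3750; -12.3750 9.7500]
BᵀPA = [9.3750 2.3750; -7.0000 -1.7500]
K = S⁻¹·BᵀPA = [0.2642 0.0829; -0.3826 -0.0743]
A−BK = [0.2211 0.8014; 0.7936 3.3143]
AᵀP(A−BK) = [0.1573 0.0779; 0.0779 0.1731]
P' = Q + AᵀP(A−BK) = [20.1573 -7.9221; -7.9221 4.1731]
tr(P') = 24.3304


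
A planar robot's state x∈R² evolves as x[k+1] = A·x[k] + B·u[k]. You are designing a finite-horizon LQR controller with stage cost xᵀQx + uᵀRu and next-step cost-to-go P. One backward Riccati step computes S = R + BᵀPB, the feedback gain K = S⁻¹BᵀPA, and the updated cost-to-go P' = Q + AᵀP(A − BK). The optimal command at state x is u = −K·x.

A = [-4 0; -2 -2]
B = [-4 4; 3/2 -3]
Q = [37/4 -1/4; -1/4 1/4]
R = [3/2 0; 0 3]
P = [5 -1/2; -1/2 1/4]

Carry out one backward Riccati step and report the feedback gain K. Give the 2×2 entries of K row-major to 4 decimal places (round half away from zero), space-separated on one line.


0.8034 0.0764 -0.0832 0.1274

BᵀP = [-20.7500 2.3750; 21.5000 -2.7500]
S = R + BᵀPB = [3/2 0; 0 3] + [86.5625 -90.1250; -90.1250 94.2500] = [88.0625 -90.1250; -90.1250 97.2500]
BᵀPA = [78.2500 -4.7500; -80.5000 5.5000]
K = S⁻¹·BᵀPA = [0.8034 0.0764; -0.0832 0.1274]
A−BK = [-0.4535 -0.2038; -3.4548 -1.7325]
AᵀP(A−BK) = [3.4344 1.2739; 1.2739 0.6624]
P' = Q + AᵀP(A−BK) = [12.6844 1.0239; 1.0239 0.9124]
tr(P') = 13.5968


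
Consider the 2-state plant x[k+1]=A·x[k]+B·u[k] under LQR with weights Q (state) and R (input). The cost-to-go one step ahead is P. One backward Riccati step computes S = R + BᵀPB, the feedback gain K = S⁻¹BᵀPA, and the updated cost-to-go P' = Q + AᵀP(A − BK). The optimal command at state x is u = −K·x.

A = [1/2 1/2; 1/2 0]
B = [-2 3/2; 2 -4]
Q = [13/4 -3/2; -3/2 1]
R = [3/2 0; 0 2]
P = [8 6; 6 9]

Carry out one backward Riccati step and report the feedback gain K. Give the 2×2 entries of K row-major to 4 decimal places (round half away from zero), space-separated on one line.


BᵀP = [-4.0000 6.0000; -12.0000 -27.0000]
S = R + BᵀPB = [3/2 0; 0 2] + [20.0000 -30.0000; -30.0000 90.0000] = [21.5000 -30.0000; -30.0000 92.0000]
BᵀPA = [1.0000 -2.0000; -19.5000 -6.0000]
K = S⁻¹·BᵀPA = [-0.4573 -0.3377; -0.3611 -0.1753]
A−BK = [0.1270 0.0877; -0.0297 -0.0260]
AᵀP(A−BK) = [0.6662 0.4188; 0.4188 0.2727]
P' = Q + AᵀP(A−BK) = [3.9162 -1.0812; -1.0812 1.2727]
tr(P') = 5.1889

-0.4573 -0.3377 -0.3611 -0.1753


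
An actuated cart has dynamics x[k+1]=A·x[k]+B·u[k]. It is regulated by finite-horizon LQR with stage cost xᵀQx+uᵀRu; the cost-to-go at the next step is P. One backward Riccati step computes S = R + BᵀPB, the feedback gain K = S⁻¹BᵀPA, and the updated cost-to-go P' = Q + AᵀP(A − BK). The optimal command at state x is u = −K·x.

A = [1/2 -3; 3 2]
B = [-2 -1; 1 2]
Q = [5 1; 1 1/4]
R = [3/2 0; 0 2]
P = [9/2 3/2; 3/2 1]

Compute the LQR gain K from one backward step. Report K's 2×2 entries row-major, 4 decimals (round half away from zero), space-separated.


BᵀP = [-7.5000 -2.0000; -1.5000 0.5000]
S = R + BᵀPB = [3/2 0; 0 2] + [13.0000 3.5000; 3.5000 2.5000] = [14.5000 3.5000; 3.5000 4.5000]
BᵀPA = [-9.7500 18.5000; 0.7500 5.5000]
K = S⁻¹·BᵀPA = [-0.8774 1.2075; 0.8491 0.2830]
A−BK = [-0.4057 -0.3019; 2.1792 0.2264]
AᵀP(A−BK) = [5.4340 -1.1887; -1.1887 2.6038]
P' = Q + AᵀP(A−BK) = [10.4340 -0.1887; -0.1887 2.8538]
tr(P') = 13.2877

-0.8774 1.2075 0.8491 0.2830


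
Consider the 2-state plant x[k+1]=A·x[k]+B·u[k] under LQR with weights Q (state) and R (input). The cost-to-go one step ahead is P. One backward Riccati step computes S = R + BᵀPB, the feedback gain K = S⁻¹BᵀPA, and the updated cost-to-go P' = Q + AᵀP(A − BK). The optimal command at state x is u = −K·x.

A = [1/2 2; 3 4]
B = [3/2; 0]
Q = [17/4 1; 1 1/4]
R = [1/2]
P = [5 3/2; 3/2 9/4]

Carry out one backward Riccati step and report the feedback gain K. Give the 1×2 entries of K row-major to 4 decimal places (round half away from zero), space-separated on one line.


0.8936 2.0426

BᵀP = [7.5000 2.2500]
S = R + BᵀPB = [1/2] + [11.2500] = [11.7500]
BᵀPA = [10.5000 24.0000]
K = S⁻¹·BᵀPA = [0.8936 2.0426]
A−BK = [-0.8404 -1.0638; 3.0000 4.0000]
AᵀP(A−BK) = [16.6170 22.5532; 22.5532 30.9787]
P' = Q + AᵀP(A−BK) = [20.8670 23.5532; 23.5532 31.2287]
tr(P') = 52.0957


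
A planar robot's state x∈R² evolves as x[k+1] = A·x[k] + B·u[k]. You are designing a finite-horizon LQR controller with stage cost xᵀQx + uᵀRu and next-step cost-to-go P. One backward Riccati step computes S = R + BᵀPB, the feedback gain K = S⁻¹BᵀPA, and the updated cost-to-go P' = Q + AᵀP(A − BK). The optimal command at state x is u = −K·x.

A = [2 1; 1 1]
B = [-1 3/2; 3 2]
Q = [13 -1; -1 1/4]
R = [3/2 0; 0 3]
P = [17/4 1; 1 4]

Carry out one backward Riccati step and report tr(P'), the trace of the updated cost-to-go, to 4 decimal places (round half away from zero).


BᵀP = [-1.2500 11.0000; 8.3750 9.5000]
S = R + BᵀPB = [3/2 0; 0 3] + [34.2500 20.1250; 20.1250 31.5625] = [35.7500 20.1250; 20.1250 34.5625]
BᵀPA = [8.5000 9.7500; 26.2500 17.8750]
K = S⁻¹·BᵀPA = [-0.2823 -0.0274; 0.9239 0.5331]
A−BK = [0.3318 0.1729; -0.0008 0.0159]
AᵀP(A−BK) = [3.1477 1.7382; 1.7382 0.9874]
P' = Q + AᵀP(A−BK) = [16.1477 0.7382; 0.7382 1.2374]
tr(P') = 17.3851

17.3851


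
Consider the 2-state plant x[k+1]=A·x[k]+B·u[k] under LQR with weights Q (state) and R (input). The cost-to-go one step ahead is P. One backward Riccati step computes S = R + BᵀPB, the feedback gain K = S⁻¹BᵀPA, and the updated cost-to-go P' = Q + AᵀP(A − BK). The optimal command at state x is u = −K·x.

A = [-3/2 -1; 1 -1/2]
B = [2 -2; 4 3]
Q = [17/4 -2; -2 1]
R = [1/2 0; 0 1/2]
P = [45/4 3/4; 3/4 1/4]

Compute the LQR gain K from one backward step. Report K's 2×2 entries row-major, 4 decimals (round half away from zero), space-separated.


BᵀP = [25.5000 2.5000; -20.2500 -0.7500]
S = R + BᵀPB = [1/2 0; 0 1/2] + [61.0000 -43.5000; -43.5000 38.2500] = [61.5000 -43.5000; -43.5000 38.7500]
BᵀPA = [-35.7500 -26.7500; 29.6250 20.6250]
K = S⁻¹·BᵀPA = [-0.1968 -0.2839; 0.5435 0.2135]
A−BK = [-0.0192 -0.0051; 0.1567 -0.0048]
AᵀP(A−BK) = [0.1729 0.0864; 0.0864 0.0634]
P' = Q + AᵀP(A−BK) = [4.4229 -1.9136; -1.9136 1.0634]
tr(P') = 5.4863

-0.1968 -0.2839 0.5435 0.2135


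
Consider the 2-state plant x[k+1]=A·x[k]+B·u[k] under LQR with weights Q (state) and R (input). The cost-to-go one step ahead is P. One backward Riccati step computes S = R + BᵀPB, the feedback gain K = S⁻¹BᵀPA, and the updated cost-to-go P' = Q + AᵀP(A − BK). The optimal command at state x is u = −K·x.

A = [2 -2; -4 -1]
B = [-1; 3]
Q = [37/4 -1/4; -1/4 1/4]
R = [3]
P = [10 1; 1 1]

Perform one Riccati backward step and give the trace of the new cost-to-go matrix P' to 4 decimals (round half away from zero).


55.2500

BᵀP = [-7.0000 2.0000]
S = R + BᵀPB = [3] + [13.0000] = [16.0000]
BᵀPA = [-22.0000 12.0000]
K = S⁻¹·BᵀPA = [-1.3750 0.7500]
A−BK = [0.6250 -1.2500; 0.1250 -3.2500]
AᵀP(A−BK) = [9.7500 -13.5000; -13.5000 36.0000]
P' = Q + AᵀP(A−BK) = [19.0000 -13.7500; -13.7500 36.2500]
tr(P') = 55.2500


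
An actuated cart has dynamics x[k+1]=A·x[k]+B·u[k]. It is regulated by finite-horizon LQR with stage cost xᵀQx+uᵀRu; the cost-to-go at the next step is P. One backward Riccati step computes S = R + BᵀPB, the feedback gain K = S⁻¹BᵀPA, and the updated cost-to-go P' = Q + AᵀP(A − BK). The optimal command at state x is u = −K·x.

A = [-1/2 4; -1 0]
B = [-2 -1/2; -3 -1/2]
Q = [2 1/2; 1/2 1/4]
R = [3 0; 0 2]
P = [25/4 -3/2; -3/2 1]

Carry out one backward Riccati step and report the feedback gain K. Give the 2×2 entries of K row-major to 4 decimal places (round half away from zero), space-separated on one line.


0.2015 -1.4222 0.0430 -1.2444

BᵀP = [-8.0000 0.0000; -2.3750 0.2500]
S = R + BᵀPB = [3 0; 0 2] + [16.0000 4.0000; 4.0000 1.0625] = [19.0000 4.0000; 4.0000 3.0625]
BᵀPA = [4.0000 -32.0000; 0.9375 -9.5000]
K = S⁻¹·BᵀPA = [0.2015 -1.4222; 0.0430 -1.2444]
A−BK = [-0.0756 0.5333; -0.3741 -4.8889]
AᵀP(A−BK) = [0.2163 0.3556; 0.3556 42.6667]
P' = Q + AᵀP(A−BK) = [2.2163 0.8556; 0.8556 42.9167]
tr(P') = 45.1330


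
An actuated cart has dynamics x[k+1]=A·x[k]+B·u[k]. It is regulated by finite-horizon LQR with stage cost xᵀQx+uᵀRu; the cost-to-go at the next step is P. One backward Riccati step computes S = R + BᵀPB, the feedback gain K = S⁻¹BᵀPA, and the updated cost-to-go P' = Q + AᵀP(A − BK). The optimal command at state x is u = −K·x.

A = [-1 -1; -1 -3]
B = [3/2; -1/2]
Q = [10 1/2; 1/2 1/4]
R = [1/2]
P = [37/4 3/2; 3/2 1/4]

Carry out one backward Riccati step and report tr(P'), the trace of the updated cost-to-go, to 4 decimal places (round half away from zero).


BᵀP = [13.1250 2.1250]
S = R + BᵀPB = [1/2] + [18.6250] = [19.1250]
BᵀPA = [-15.2500 -19.5000]
K = S⁻¹·BᵀPA = [-0.7974 -1.0196]
A−BK = [0.1961 0.5294; -1.3987 -3.5098]
AᵀP(A−BK) = [0.3399 0.4510; 0.4510 0.6176]
P' = Q + AᵀP(A−BK) = [10.3399 0.9510; 0.9510 0.8676]
tr(P') = 11.2075

11.2075


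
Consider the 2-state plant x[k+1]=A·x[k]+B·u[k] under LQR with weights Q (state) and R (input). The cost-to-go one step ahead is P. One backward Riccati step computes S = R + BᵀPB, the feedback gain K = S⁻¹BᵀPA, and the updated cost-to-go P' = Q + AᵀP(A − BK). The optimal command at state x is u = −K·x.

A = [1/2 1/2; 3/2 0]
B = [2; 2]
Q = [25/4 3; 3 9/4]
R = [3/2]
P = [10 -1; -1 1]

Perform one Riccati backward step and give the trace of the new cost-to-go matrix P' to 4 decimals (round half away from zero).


9.9300

BᵀP = [18.0000 0.0000]
S = R + BᵀPB = [3/2] + [36.0000] = [37.5000]
BᵀPA = [9.0000 9.0000]
K = S⁻¹·BᵀPA = [0.2400 0.2400]
A−BK = [0.0200 0.0200; 1.0200 -0.4800]
AᵀP(A−BK) = [1.0900 -0.4100; -0.4100 0.3400]
P' = Q + AᵀP(A−BK) = [7.3400 2.5900; 2.5900 2.5900]
tr(P') = 9.9300


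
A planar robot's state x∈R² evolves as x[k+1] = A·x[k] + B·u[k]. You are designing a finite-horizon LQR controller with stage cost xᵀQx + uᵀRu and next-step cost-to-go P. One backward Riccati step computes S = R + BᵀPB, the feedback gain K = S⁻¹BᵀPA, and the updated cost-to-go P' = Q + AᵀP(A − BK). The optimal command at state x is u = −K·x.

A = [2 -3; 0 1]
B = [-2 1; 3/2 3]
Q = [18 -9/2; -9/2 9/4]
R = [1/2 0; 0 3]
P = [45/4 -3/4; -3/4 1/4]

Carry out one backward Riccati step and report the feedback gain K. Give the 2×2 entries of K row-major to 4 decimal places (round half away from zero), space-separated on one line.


BᵀP = [-23.6250 1.8750; 9.0000 0.0000]
S = R + BᵀPB = [1/2 0; 0 3] + [50.0625 -18.0000; -18.0000 9.0000] = [50.5625 -18.0000; -18.0000 12.0000]
BᵀPA = [-47.2500 72.7500; 18.0000 -27.0000]
K = S⁻¹·BᵀPA = [-0.8594 1.3687; 0.2109 -0.1969]
A−BK = [0.0703 -0.0656; 0.6565 -0.4622]
AᵀP(A−BK) = [0.5968 -0.7838; -0.7838 1.1094]
P' = Q + AᵀP(A−BK) = [18.5968 -5.2838; -5.2838 3.3594]
tr(P') = 21.9562

-0.8594 1.3687 0.2109 -0.1969


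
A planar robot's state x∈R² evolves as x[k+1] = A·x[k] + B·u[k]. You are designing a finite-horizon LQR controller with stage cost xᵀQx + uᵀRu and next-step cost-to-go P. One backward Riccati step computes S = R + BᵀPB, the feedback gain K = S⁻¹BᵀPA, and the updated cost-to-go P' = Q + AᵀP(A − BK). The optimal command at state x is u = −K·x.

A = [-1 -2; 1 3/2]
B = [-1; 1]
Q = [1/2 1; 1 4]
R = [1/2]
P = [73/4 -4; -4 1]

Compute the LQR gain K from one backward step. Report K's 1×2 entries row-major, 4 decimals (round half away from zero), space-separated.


0.9820 1.8739

BᵀP = [-22.2500 5.0000]
S = R + BᵀPB = [1/2] + [27.2500] = [27.7500]
BᵀPA = [27.2500 52.0000]
K = S⁻¹·BᵀPA = [0.9820 1.8739]
A−BK = [-0.0180 -0.1261; 0.0180 -0.3739]
AᵀP(A−BK) = [0.4910 0.9369; 0.9369 1.8086]
P' = Q + AᵀP(A−BK) = [0.9910 1.9369; 1.9369 5.8086]
tr(P') = 6.7995


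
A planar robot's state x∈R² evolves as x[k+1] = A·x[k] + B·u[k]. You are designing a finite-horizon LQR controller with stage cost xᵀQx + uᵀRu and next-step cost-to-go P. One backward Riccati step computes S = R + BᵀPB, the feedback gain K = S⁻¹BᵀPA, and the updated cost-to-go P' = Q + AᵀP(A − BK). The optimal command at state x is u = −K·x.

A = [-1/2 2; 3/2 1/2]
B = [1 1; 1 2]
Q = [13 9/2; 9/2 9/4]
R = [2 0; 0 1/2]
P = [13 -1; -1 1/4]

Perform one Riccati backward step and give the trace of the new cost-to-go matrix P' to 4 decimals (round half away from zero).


20.2944

BᵀP = [12.0000 -0.7500; 11.0000 -0.5000]
S = R + BᵀPB = [2 0; 0 1/2] + [11.2500 10.5000; 10.5000 10.0000] = [13.2500 10.5000; 10.5000 10.5000]
BᵀPA = [-7.1250 23.6250; -6.2500 21.7500]
K = S⁻¹·BᵀPA = [-0.3182 0.6818; -0.2771 1.3896]
A−BK = [0.0952 -0.0714; 2.3723 -2.9610]
AᵀP(A−BK) = [1.3139 -2.0195; -2.0195 3.7305]
P' = Q + AᵀP(A−BK) = [14.3139 2.4805; 2.4805 5.9805]
tr(P') = 20.2944


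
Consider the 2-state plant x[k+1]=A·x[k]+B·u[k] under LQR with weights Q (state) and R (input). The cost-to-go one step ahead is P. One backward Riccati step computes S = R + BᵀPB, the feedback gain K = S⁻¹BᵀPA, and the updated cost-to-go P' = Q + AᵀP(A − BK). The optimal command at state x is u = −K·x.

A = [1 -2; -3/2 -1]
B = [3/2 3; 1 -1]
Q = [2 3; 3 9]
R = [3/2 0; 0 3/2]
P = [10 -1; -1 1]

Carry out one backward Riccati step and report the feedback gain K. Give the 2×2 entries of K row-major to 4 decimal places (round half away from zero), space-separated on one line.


BᵀP = [14.0000 -0.5000; 31.0000 -4.0000]
S = R + BᵀPB = [3/2 0; 0 3/2] + [20.5000 42.5000; 42.5000 97.0000] = [22.0000 42.5000; 42.5000 98.5000]
BᵀPA = [14.7500 -27.5000; 37.0000 -58.0000]
K = S⁻¹·BᵀPA = [-0.3316 -0.6757; 0.5187 -0.2973]
A−BK = [-0.0587 -0.0946; -0.6497 -0.6216]
AᵀP(A−BK) = [0.9488 0.4662; 0.4662 1.1757]
P' = Q + AᵀP(A−BK) = [2.9488 3.4662; 3.4662 10.1757]
tr(P') = 13.1245

-0.3316 -0.6757 0.5187 -0.2973


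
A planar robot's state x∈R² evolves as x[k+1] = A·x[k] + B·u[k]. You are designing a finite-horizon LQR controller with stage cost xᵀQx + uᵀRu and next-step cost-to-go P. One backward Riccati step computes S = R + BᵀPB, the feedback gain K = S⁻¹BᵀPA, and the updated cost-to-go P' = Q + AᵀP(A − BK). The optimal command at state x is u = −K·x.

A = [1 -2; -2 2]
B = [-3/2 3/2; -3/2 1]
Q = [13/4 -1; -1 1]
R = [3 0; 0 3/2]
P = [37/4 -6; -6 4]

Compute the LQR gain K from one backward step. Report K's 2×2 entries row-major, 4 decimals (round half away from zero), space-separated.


BᵀP = [-4.8750 3.0000; 7.8750 -5.0000]
S = R + BᵀPB = [3 0; 0 3/2] + [2.8125 -4.3125; -4.3125 6.8125] = [5.8125 -4.3125; -4.3125 8.3125]
BᵀPA = [-10.8750 15.7500; 17.8750 -25.7500]
K = S⁻¹·BᵀPA = [-0.4479 0.6688; 1.9180 -2.7508]
A−BK = [-2.5489 3.1293; -4.5899 5.7539]
AᵀP(A−BK) = [10.0946 -14.0568; -14.0568 19.6341]
P' = Q + AᵀP(A−BK) = [13.3446 -15.0568; -15.0568 20.6341]
tr(P') = 33.9787

-0.4479 0.6688 1.9180 -2.7508
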